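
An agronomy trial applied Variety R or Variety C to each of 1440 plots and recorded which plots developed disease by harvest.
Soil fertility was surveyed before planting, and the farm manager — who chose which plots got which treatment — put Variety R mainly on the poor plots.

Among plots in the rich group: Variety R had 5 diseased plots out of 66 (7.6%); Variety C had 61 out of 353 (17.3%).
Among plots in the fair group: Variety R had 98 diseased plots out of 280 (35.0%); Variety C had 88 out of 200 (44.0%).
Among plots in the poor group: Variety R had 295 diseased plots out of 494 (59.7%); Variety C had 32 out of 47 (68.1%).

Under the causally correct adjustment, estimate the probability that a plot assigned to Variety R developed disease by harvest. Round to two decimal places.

0.36

Here soil fertility is a common cause — it drives both which variety a case falls under and the outcome. The crude comparison mixes populations; the stratum-specific rates are the causally relevant ones.
Standardising Variety R to the population soil fertility mix: 0.291·5/66 + 0.333·98/280 + 0.376·295/494 = 0.363.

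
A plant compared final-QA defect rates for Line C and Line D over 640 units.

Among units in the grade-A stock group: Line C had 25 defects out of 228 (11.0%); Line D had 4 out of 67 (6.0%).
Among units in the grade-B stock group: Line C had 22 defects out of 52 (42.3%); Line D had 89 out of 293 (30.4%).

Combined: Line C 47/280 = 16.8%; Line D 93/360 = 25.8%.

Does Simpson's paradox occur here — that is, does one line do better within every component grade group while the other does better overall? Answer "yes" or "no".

yes

Within each component grade level (grade-A stock 11.0% vs 6.0%; grade-B stock 42.3% vs 30.4%), Line D has the lower rate every time. Pooled: 16.8% vs 25.8% — Line C has the lower rate overall. The two comparisons disagree.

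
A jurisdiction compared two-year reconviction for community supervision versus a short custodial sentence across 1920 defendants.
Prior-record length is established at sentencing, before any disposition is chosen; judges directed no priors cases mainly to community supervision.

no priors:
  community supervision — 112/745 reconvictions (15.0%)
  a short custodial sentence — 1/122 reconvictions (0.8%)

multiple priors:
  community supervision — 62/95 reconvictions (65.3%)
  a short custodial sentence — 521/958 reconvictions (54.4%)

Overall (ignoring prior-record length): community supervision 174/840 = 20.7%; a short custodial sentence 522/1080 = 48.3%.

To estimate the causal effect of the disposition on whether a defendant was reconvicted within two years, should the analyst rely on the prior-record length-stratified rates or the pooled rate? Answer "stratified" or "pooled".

stratified

Here prior-record length is a common cause — it drives both which disposition a case falls under and the outcome. The crude comparison mixes populations; the stratum-specific rates are the causally relevant ones.
Within each level — no priors: 15.0% vs 0.8%; multiple priors: 65.3% vs 54.4% — a short custodial sentence is lower every time.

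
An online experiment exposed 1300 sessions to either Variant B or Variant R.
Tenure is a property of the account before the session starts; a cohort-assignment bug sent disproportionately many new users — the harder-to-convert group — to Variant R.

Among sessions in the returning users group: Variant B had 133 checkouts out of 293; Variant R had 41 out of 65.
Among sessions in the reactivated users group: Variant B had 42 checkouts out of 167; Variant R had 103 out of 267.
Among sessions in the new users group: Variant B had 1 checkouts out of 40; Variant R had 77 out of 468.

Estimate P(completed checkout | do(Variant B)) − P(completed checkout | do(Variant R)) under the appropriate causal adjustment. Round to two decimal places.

-0.15

The user tenure-specific comparison favours Variant R throughout, but the pooled figures favour Variant B. The question is whether to condition on user tenure.
User tenure satisfies the back-door criterion: it is not a descendant of the variant, and it blocks the spurious path from variant to outcome. Adjusting for it (i.e., using the within-user tenure rates) gives the causal effect.
Adjusting over the population distribution of user tenure: 0.275·(0.454−0.631) + 0.334·(0.251−0.386) + 0.391·(0.025−0.165) = -0.148.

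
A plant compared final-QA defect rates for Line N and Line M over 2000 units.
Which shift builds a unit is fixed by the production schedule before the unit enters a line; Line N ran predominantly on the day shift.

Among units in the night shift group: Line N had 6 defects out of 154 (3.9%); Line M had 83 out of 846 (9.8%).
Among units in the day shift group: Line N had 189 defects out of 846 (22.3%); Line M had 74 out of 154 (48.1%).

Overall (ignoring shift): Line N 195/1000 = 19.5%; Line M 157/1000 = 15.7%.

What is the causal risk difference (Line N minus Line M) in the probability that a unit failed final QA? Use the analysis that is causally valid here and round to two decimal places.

-0.16

The stratified and pooled comparisons disagree (Line N wins within each shift; Line M wins overall), so the answer turns on the causal role of shift.
Here shift is a common cause — it drives both which line a case falls under and the outcome. The crude comparison mixes populations; the stratum-specific rates are the causally relevant ones.
Adjusting over the population distribution of shift: 0.500·(0.039−0.098) + 0.500·(0.223−0.481) = -0.158.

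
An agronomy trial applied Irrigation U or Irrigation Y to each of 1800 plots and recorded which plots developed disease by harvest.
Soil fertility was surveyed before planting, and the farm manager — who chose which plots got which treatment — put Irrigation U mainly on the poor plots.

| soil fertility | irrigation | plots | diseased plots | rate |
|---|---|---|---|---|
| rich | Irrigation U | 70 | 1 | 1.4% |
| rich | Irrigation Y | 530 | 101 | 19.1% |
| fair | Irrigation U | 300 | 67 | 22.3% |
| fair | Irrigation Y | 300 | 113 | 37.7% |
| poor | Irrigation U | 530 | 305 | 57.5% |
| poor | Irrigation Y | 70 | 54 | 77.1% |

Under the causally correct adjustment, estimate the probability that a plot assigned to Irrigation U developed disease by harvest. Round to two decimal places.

0.27

Soil fertility differs across irrigations for reasons unrelated to any effect of the irrigation itself, and it separately predicts the outcome — a classic confounder. We must compare within soil fertility levels.
Standardising Irrigation U to the population soil fertility mix: 0.333·1/70 + 0.333·67/300 + 0.333·305/530 = 0.271.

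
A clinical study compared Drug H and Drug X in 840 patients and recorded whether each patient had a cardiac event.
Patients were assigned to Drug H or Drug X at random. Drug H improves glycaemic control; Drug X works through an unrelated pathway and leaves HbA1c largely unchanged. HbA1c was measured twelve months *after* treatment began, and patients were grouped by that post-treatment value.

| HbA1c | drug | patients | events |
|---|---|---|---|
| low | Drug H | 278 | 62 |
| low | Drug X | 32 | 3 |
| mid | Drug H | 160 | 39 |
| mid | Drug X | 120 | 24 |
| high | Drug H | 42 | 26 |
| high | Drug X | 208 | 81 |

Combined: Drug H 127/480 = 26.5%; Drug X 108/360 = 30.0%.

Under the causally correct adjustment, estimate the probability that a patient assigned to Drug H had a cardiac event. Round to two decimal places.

Because the drug influences HbA1c, HbA1c is a post-treatment mediator, not a confounder. Stratifying on it would bias the estimate; the causal effect is the crude pooled difference.
So P(outcome | do(Drug H)) is just the pooled rate for Drug H: 127/480 = 0.265.

0.26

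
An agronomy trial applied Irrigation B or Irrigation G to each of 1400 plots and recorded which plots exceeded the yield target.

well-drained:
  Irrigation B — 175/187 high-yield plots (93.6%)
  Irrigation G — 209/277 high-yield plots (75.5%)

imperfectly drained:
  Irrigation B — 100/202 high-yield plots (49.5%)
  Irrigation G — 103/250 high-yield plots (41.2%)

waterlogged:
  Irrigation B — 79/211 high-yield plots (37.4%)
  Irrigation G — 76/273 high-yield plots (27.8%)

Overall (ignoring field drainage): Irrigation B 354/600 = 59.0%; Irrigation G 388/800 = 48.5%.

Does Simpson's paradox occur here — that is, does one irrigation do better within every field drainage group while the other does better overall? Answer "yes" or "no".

no

Within each field drainage level (well-drained 93.6% vs 75.5%; imperfectly drained 49.5% vs 41.2%; waterlogged 37.4% vs 27.8%), Irrigation B has the higher rate every time. Pooled: 59.0% vs 48.5% — Irrigation B has the higher rate overall. They agree.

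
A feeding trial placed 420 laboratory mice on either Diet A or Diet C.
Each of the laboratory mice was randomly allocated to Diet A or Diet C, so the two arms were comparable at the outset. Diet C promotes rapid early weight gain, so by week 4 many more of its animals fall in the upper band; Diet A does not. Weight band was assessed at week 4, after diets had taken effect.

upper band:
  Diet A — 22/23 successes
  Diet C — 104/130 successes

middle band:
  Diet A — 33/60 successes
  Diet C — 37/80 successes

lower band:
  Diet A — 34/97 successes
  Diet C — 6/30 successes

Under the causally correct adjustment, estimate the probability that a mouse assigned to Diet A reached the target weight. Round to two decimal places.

Diet A is higher inside every week-4 weight band stratum but Diet C is higher in aggregate. Whether to stratify depends on how week-4 weight band relates to the diet.
Week-4 weight band lies on the pathway diet → week-4 weight band → outcome, so adjusting for it blocks the indirect effect. For the total causal effect of diet, use the unadjusted pooled rates.
So P(outcome | do(Diet A)) is just the pooled rate for Diet A: 89/180 = 0.494.

0.49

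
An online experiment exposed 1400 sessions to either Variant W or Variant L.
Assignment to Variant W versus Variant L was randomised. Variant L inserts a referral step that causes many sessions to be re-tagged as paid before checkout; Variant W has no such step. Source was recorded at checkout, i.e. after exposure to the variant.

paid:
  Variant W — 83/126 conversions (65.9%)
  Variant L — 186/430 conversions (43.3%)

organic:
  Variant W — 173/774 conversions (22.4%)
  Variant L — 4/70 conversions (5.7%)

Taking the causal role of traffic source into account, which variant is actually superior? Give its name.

The traffic source-specific comparison favours Variant W throughout, but the pooled figures favour Variant L. The question is whether to condition on traffic source.
Stratifying would compare variants among sessions the variants themselves sorted into traffic source groups — a form of selection on an intermediate. The unconditioned pooled rates give the total causal effect.
Pooled: Variant W 28.4% vs Variant L 38.0%; Variant L is higher overall.

Variant L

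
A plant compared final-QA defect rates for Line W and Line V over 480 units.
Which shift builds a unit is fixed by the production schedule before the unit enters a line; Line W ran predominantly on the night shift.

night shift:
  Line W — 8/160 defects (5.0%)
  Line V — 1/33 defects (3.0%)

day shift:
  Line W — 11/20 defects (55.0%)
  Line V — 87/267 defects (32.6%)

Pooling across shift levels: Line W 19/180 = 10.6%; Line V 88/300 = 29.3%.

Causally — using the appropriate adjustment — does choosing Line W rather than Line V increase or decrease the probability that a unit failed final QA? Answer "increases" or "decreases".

increases

Shift satisfies the back-door criterion: it is not a descendant of the line, and it blocks the spurious path from line to outcome. Adjusting for it (i.e., using the within-shift rates) gives the causal effect.
Within each level — night shift: 5.0% vs 3.0%; day shift: 55.0% vs 32.6% — Line V is lower every time.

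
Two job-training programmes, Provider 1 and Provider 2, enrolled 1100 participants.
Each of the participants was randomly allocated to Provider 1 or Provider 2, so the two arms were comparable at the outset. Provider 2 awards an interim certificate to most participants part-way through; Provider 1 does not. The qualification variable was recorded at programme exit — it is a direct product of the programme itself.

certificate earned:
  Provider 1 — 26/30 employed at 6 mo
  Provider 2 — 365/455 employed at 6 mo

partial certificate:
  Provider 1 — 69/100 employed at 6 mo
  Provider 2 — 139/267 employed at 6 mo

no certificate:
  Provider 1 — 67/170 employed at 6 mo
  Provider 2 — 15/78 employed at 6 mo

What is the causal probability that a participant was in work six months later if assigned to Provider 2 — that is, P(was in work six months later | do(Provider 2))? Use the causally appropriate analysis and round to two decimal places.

0.65

The stratified and pooled comparisons disagree (Provider 1 wins within each qualification attained during the programme; Provider 2 wins overall), so the answer turns on the causal role of qualification attained during the programme.
Qualification attained during the programme here is a post-treatment variable shaped by the programme; conditioning on it would introduce bias rather than remove it. The overall comparison is the causal one.
So P(outcome | do(Provider 2)) is just the pooled rate for Provider 2: 519/800 = 0.649.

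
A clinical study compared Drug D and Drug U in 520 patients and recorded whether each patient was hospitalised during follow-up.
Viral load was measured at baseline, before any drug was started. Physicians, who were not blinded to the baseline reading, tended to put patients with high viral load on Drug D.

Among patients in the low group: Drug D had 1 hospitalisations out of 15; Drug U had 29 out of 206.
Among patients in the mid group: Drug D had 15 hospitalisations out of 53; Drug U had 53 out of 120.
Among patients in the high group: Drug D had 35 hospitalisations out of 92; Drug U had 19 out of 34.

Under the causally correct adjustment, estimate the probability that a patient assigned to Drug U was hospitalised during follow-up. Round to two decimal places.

0.34

The viral load-specific comparison favours Drug D throughout, but the pooled figures favour Drug U. The question is whether to condition on viral load.
Viral load differs across drugs for reasons unrelated to any effect of the drug itself, and it separately predicts the outcome — a classic confounder. We must compare within viral load levels.
Standardising Drug U to the population viral load mix: 0.425·29/206 + 0.333·53/120 + 0.242·19/34 = 0.342.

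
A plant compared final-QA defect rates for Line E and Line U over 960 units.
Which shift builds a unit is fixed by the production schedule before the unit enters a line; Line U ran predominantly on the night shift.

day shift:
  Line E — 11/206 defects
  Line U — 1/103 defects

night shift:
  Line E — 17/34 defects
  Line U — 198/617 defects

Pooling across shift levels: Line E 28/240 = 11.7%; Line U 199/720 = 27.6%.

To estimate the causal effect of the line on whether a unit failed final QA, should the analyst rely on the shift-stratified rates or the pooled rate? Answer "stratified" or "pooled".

The stratified and pooled comparisons disagree (Line U wins within each shift; Line E wins overall), so the answer turns on the causal role of shift.
Shift is set before the line has any effect — it is not caused by the line — and it independently drives the outcome. That makes it a confounder, so the causal comparison is within shift levels.
Within each level — day shift: 5.3% vs 1.0%; night shift: 50.0% vs 32.1% — Line U is lower every time.

stratified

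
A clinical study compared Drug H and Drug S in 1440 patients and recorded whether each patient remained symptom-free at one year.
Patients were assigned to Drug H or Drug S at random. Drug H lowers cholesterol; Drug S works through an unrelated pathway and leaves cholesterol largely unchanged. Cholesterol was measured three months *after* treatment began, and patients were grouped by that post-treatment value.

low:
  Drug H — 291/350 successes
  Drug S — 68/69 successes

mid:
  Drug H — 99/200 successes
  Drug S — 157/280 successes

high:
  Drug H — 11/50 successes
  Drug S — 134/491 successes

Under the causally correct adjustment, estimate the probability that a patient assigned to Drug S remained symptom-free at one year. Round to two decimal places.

0.43

Drug S is higher inside every cholesterol stratum but Drug H is higher in aggregate. Whether to stratify depends on how cholesterol relates to the drug.
Cholesterol lies on the pathway drug → cholesterol → outcome, so adjusting for it blocks the indirect effect. For the total causal effect of drug, use the unadjusted pooled rates.
So P(outcome | do(Drug S)) is just the pooled rate for Drug S: 359/840 = 0.427.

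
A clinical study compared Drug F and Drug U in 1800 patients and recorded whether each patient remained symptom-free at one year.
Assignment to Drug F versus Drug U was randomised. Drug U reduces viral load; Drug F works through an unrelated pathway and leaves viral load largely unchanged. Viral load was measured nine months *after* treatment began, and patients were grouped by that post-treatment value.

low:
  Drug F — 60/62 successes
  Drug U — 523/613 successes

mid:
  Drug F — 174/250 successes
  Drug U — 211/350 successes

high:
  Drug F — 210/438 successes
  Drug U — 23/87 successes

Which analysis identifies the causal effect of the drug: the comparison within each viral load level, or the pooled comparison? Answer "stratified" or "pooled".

pooled

The viral load-specific comparison favours Drug F throughout, but the pooled figures favour Drug U. The question is whether to condition on viral load.
Because the drug influences viral load, viral load is a post-treatment mediator, not a confounder. Stratifying on it would bias the estimate; the causal effect is the crude pooled difference.
Pooled: Drug F 59.2% vs Drug U 72.1%; Drug U is higher overall.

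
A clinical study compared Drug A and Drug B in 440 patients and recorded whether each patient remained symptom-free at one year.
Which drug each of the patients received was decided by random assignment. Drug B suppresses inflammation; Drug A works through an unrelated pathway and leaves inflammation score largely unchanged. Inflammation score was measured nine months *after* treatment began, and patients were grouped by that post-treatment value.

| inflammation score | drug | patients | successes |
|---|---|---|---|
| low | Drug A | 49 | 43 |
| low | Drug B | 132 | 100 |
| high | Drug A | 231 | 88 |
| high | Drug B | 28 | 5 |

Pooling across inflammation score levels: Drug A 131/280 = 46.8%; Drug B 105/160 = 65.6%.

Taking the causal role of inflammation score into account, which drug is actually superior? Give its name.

Drug A is higher inside every inflammation score stratum but Drug B is higher in aggregate. Whether to stratify depends on how inflammation score relates to the drug.
Inflammation score is recorded after the drug and is itself shifted by it — it sits on the causal path from drug to outcome. Conditioning on a mediator would strip out part of the effect we want; the pooled comparison gives the total causal effect.
Pooled: Drug A 46.8% vs Drug B 65.6%; Drug B is higher overall.

Drug B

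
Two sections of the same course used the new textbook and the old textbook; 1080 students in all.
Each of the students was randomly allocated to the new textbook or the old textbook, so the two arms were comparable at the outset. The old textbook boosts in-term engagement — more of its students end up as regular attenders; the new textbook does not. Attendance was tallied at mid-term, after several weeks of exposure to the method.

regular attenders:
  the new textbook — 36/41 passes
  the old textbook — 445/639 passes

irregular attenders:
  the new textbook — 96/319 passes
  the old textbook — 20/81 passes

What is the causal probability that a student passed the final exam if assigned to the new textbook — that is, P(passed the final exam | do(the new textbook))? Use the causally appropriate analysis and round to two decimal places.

Within every mid-term attendance level the new textbook has the higher rate, yet pooled the old textbook does — Simpson's reversal.
The distribution of mid-term attendance is itself part of what the teaching method does — it is an intermediate outcome. Holding it fixed would remove that part of the effect; the total effect is the pooled difference.
So P(outcome | do(the new textbook)) is just the pooled rate for the new textbook: 132/360 = 0.367.

0.37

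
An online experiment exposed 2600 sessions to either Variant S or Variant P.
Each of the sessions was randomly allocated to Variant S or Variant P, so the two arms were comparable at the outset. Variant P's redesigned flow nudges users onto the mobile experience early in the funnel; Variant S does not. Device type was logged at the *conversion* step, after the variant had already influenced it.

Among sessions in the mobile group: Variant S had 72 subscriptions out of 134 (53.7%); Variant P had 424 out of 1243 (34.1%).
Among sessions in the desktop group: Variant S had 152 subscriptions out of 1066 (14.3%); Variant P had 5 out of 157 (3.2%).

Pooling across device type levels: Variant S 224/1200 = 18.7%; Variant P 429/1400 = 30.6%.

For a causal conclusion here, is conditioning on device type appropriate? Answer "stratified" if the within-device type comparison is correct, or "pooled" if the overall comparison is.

The distribution of device type is itself part of what the variant does — it is an intermediate outcome. Holding it fixed would remove that part of the effect; the total effect is the pooled difference.
Pooled: Variant S 18.7% vs Variant P 30.6%; Variant P is higher overall.

pooled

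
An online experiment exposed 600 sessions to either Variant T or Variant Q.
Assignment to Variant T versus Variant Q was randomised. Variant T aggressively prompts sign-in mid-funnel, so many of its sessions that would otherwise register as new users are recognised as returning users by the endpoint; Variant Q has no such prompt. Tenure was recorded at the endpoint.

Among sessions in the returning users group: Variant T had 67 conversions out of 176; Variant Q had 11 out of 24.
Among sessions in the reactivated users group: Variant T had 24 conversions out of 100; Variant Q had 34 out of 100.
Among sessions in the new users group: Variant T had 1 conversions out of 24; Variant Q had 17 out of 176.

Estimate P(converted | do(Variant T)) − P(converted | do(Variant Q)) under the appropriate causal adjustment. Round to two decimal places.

+0.10

The distribution of user tenure is itself part of what the variant does — it is an intermediate outcome. Holding it fixed would remove that part of the effect; the total effect is the pooled difference.
The causal difference is the pooled difference: 0.307 − 0.207 = +0.100.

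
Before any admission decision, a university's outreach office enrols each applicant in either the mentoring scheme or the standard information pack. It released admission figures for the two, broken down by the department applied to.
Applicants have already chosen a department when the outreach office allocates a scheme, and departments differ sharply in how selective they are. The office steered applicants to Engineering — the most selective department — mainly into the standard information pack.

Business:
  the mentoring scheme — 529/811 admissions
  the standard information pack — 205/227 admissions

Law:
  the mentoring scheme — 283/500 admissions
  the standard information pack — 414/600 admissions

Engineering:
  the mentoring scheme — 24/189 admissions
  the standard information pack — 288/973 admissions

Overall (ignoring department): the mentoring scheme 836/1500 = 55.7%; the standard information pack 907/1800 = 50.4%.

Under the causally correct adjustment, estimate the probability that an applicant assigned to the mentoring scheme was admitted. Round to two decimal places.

Department satisfies the back-door criterion: it is not a descendant of the outreach scheme, and it blocks the spurious path from outreach scheme to outcome. Adjusting for it (i.e., using the within-department rates) gives the causal effect.
Standardising the mentoring scheme to the population department mix: 0.315·529/811 + 0.333·283/500 + 0.352·24/189 = 0.439.

0.44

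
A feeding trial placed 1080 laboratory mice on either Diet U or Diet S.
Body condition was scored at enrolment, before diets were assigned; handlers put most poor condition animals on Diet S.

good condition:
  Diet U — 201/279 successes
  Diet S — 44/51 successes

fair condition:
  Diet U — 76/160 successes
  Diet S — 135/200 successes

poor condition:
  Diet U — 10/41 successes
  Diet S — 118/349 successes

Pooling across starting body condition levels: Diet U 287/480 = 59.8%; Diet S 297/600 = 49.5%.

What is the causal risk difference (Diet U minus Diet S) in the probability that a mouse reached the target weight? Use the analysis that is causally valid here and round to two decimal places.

The stratified and pooled comparisons disagree (Diet S wins within each starting body condition; Diet U wins overall), so the answer turns on the causal role of starting body condition.
The imbalance in starting body condition arose from how laboratory mice were allocated, not from anything the diet did; and starting body condition independently affects the outcome. The pooled gap is confounded — condition on starting body condition.
Adjusting over the population distribution of starting body condition: 0.306·(0.720−0.863) + 0.333·(0.475−0.675) + 0.361·(0.244−0.338) = -0.144.

-0.14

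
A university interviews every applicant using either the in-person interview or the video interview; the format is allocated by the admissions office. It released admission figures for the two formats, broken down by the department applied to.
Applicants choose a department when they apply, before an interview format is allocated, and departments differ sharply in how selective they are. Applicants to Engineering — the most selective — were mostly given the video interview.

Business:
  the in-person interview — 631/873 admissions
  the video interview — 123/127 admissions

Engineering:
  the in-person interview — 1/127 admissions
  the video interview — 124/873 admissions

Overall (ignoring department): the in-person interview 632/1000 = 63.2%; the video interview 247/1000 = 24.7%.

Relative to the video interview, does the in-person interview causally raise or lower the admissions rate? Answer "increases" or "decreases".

Here department is a common cause — it drives both which interview format a case falls under and the outcome. The crude comparison mixes populations; the stratum-specific rates are the causally relevant ones.
Within each level — Business: 72.3% vs 96.9%; Engineering: 0.8% vs 14.2% — the video interview is higher every time.

decreases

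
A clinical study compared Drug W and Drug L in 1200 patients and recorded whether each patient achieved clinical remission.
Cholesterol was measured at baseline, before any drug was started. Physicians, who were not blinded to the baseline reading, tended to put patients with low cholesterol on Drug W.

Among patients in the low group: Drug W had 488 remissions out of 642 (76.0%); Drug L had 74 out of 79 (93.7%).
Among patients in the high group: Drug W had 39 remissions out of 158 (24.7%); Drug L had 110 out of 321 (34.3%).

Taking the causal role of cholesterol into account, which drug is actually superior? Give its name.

Here cholesterol is a common cause — it drives both which drug a case falls under and the outcome. The crude comparison mixes populations; the stratum-specific rates are the causally relevant ones.
Within each level — low: 76.0% vs 93.7%; high: 24.7% vs 34.3% — Drug L is higher every time.

Drug L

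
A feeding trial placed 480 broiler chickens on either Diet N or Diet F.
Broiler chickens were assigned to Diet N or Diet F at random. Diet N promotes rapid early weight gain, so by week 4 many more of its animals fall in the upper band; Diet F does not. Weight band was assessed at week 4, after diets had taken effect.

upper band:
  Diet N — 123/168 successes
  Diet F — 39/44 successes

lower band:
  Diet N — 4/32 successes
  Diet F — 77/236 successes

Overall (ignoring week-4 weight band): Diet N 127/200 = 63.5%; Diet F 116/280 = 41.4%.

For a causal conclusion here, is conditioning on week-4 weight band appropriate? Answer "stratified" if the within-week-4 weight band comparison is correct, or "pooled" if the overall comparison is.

pooled

The week-4 weight band-specific comparison favours Diet F throughout, but the pooled figures favour Diet N. The question is whether to condition on week-4 weight band.
Week-4 weight band here is a post-treatment variable shaped by the diet; conditioning on it would introduce bias rather than remove it. The overall comparison is the causal one.
Pooled: Diet N 63.5% vs Diet F 41.4%; Diet N is higher overall.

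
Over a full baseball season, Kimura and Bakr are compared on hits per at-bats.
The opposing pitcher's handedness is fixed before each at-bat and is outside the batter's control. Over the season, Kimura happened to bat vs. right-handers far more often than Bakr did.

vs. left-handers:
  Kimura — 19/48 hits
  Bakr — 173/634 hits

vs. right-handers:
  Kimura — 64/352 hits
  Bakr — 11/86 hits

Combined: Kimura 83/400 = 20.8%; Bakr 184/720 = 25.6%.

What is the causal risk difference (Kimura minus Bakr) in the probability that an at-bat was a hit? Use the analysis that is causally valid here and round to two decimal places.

Nothing the player does changes pitcher handedness; the imbalance is an allocation artefact. With pitcher handedness also predicting the outcome, the pooled figure is confounded, and the within-stratum comparison is the causal one.
Adjusting over the population distribution of pitcher handedness: 0.609·(0.396−0.273) + 0.391·(0.182−0.128) = +0.096.

+0.10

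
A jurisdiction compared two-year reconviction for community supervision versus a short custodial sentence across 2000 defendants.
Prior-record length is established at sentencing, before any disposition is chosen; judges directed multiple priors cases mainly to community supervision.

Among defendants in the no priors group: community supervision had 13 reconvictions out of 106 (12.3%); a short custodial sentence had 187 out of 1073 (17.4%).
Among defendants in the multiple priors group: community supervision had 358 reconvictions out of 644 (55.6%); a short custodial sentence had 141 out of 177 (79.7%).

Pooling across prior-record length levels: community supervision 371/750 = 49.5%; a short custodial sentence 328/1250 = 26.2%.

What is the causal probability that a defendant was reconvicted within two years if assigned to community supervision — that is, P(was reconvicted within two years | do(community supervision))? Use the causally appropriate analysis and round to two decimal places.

0.30

community supervision is lower inside every prior-record length stratum but a short custodial sentence is lower in aggregate. Whether to stratify depends on how prior-record length relates to the disposition.
Prior-record length satisfies the back-door criterion: it is not a descendant of the disposition, and it blocks the spurious path from disposition to outcome. Adjusting for it (i.e., using the within-prior-record length rates) gives the causal effect.
Standardising community supervision to the population prior-record length mix: 0.590·13/106 + 0.410·358/644 = 0.300.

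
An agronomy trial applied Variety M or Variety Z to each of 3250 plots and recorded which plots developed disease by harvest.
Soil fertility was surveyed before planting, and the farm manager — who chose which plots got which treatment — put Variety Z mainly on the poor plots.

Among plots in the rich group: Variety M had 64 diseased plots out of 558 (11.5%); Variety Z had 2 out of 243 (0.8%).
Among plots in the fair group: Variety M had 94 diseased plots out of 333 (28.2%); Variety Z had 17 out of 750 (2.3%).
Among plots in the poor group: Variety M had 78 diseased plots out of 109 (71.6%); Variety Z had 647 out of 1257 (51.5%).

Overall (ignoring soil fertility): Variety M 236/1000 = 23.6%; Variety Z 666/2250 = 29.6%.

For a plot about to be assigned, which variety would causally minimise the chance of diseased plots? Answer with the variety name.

Variety Z

Soil fertility satisfies the back-door criterion: it is not a descendant of the variety, and it blocks the spurious path from variety to outcome. Adjusting for it (i.e., using the within-soil fertility rates) gives the causal effect.
Within each level — rich: 11.5% vs 0.8%; fair: 28.2% vs 2.3%; poor: 71.6% vs 51.5% — Variety Z is lower every time.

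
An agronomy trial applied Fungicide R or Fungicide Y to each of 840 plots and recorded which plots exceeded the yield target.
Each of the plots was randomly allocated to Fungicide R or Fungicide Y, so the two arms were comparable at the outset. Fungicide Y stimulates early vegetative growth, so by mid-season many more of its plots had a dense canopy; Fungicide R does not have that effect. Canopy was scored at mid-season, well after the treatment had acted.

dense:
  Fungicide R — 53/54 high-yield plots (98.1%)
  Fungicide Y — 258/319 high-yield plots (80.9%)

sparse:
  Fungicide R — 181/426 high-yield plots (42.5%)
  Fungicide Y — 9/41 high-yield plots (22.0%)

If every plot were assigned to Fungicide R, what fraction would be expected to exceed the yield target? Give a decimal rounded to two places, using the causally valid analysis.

0.49

The mid-season canopy-specific comparison favours Fungicide R throughout, but the pooled figures favour Fungicide Y. The question is whether to condition on mid-season canopy.
The distribution of mid-season canopy is itself part of what the fungicide does — it is an intermediate outcome. Holding it fixed would remove that part of the effect; the total effect is the pooled difference.
So P(outcome | do(Fungicide R)) is just the pooled rate for Fungicide R: 234/480 = 0.487.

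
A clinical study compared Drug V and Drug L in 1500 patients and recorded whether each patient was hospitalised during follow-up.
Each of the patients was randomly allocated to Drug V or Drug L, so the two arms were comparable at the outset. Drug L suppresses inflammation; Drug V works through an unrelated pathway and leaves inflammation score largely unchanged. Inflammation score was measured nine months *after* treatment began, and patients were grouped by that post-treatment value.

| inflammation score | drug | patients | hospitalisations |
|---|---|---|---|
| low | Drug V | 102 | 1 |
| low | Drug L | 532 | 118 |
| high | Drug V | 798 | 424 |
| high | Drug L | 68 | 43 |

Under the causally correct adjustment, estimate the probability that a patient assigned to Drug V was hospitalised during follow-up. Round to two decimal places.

Inflammation score is downstream of the drug. One should not condition on a consequence of treatment, so the overall rates are the right comparison.
So P(outcome | do(Drug V)) is just the pooled rate for Drug V: 425/900 = 0.472.

0.47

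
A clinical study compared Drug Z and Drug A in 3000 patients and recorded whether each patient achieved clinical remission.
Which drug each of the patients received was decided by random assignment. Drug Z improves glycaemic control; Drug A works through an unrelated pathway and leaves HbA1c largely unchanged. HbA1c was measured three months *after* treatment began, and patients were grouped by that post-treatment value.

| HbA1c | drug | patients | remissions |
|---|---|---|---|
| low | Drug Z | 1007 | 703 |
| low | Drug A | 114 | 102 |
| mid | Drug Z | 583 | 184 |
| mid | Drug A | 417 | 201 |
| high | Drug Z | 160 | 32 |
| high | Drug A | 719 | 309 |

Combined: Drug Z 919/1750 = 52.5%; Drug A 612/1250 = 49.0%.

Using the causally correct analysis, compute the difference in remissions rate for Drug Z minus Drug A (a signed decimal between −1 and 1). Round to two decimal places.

HbA1c is downstream of the drug. One should not condition on a consequence of treatment, so the overall rates are the right comparison.
The causal difference is the pooled difference: 0.525 − 0.490 = +0.036.

+0.04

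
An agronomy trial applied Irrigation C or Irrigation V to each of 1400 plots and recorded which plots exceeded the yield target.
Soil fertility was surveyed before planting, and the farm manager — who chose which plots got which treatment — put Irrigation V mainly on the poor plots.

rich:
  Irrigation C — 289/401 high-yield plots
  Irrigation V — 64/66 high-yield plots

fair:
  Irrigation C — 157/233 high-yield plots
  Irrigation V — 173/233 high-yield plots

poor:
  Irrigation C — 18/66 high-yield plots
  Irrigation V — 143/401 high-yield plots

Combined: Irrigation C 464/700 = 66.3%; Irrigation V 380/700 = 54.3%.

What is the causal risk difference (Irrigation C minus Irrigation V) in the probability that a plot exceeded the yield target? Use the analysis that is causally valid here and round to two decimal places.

The imbalance in soil fertility arose from how plots were allocated, not from anything the irrigation did; and soil fertility independently affects the outcome. The pooled gap is confounded — condition on soil fertility.
Adjusting over the population distribution of soil fertility: 0.334·(0.721−0.970) + 0.333·(0.674−0.742) + 0.334·(0.273−0.357) = -0.134.

-0.13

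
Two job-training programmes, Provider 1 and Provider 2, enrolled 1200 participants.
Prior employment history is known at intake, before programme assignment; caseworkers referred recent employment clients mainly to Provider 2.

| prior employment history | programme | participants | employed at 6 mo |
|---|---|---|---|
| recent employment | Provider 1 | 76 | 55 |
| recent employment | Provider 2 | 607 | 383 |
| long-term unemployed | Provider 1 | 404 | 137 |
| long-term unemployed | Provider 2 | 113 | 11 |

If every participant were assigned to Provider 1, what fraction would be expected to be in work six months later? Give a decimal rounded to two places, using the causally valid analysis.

0.56

Prior employment history differs across programmes for reasons unrelated to any effect of the programme itself, and it separately predicts the outcome — a classic confounder. We must compare within prior employment history levels.
Standardising Provider 1 to the population prior employment history mix: 0.569·55/76 + 0.431·137/404 = 0.558.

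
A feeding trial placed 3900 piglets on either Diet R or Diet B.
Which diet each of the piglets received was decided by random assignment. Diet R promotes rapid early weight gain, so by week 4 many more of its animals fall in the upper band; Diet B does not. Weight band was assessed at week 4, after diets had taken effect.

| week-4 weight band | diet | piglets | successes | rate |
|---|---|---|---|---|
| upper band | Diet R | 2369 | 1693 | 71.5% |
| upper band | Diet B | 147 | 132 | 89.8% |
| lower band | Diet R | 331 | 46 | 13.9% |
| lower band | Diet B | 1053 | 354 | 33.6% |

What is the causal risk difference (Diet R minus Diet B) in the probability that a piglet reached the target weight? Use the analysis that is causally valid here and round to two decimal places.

The stratified and pooled comparisons disagree (Diet B wins within each week-4 weight band; Diet R wins overall), so the answer turns on the causal role of week-4 weight band.
Week-4 weight band here is a post-treatment variable shaped by the diet; conditioning on it would introduce bias rather than remove it. The overall comparison is the causal one.
The causal difference is the pooled difference: 0.644 − 0.405 = +0.239.

+0.24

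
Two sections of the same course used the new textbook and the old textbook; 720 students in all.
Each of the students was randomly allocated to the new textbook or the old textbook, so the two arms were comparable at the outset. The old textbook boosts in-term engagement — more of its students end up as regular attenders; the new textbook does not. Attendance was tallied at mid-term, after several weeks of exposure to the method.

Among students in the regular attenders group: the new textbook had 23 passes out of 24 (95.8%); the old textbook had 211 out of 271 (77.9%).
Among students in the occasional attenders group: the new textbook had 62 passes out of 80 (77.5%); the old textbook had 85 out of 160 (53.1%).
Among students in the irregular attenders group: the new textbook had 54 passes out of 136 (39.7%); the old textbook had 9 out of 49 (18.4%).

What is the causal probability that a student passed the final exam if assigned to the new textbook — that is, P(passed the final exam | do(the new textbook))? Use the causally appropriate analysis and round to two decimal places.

0.58

The stratified and pooled comparisons disagree (the new textbook wins within each mid-term attendance; the old textbook wins overall), so the answer turns on the causal role of mid-term attendance.
Mid-term attendance is recorded after the teaching method and is itself shifted by it — it sits on the causal path from teaching method to outcome. Conditioning on a mediator would strip out part of the effect we want; the pooled comparison gives the total causal effect.
So P(outcome | do(the new textbook)) is just the pooled rate for the new textbook: 139/240 = 0.579.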